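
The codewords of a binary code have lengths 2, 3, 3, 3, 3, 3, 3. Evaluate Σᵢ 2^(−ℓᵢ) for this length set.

1

With common denominator 2^3 = 8: Σ 2^(−ℓᵢ) = 2/8 + 1/8 + 1/8 + 1/8 + 1/8 + 1/8 + 1/8 = 8/8 = 1.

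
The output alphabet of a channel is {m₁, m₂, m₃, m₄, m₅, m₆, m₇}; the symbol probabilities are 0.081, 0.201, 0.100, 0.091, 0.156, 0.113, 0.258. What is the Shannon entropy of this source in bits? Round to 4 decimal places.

2.6837 bits

H = −Σ pᵢ log₂ pᵢ.
−0.081·log₂(0.081) = 0.2937
−0.201·log₂(0.201) = 0.4653
−0.100·log₂(0.100) = 0.3322
−0.091·log₂(0.091) = 0.3147
−0.156·log₂(0.156) = 0.4181
−0.113·log₂(0.113) = 0.3555
−0.258·log₂(0.258) = 0.5043
Sum ≈ 2.6837 → 2.6837 bits.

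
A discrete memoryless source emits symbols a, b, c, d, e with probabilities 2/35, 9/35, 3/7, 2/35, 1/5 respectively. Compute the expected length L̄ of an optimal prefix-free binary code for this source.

2 bits/symbol

Repeatedly combine the two least-probable nodes; the expected code length is the sum of the merged weights.
merge 2/35 + 2/35 → 4/35
merge 4/35 + 1/5 → 11/35
merge 9/35 + 11/35 → 4/7
merge 3/7 + 4/7 → 1
L = 4/35 + 11/35 + 4/7 + 1 = 2 bits/symbol.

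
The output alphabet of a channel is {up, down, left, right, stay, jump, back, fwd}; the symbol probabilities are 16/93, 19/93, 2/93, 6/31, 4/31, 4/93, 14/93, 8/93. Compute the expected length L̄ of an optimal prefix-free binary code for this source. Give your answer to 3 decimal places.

2.817 bits/symbol

Repeatedly combine the two least-probable nodes; the expected code length is the sum of the merged weights.
merge 2/93 + 4/93 → 2/31
merge 2/31 + 8/93 → 14/93
merge 4/31 + 14/93 → 26/93
merge 14/93 + 16/93 → 10/31
merge 6/31 + 19/93 → 37/93
merge 26/93 + 10/31 → 56/93
merge 37/93 + 56/93 → 1
L = 2/31 + 14/93 + 26/93 + 10/31 + 37/93 + 56/93 + 1 = 262/93 ≈ 2.817 bits/symbol.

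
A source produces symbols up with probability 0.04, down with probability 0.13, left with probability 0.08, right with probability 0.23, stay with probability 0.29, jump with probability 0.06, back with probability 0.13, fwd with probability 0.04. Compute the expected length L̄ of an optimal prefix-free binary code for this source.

Repeatedly combine the two least-probable nodes; the expected code length is the sum of the merged weights.
merge 1/25 + 1/25 → 2/25
merge 3/50 + 2/25 → 7/50
merge 2/25 + 13/100 → 21/100
merge 13/100 + 7/50 → 27/100
merge 21/100 + 23/100 → 11/25
merge 27/100 + 29/100 → 14/25
merge 11/25 + 14/25 → 1
L = 2/25 + 7/50 + 21/100 + 27/100 + 11/25 + 14/25 + 1 = 27/10 = 2.7 bits/symbol.

2.7 bits/symbol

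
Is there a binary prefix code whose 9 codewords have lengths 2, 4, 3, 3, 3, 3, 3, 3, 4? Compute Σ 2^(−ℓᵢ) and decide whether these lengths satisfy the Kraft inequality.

1.125; no

With common denominator 2^4 = 16: Σ 2^(−ℓᵢ) = 4/16 + 1/16 + 2/16 + 2/16 + 2/16 + 2/16 + 2/16 + 2/16 + 1/16 = 18/16 = 1.125.
Kraft's inequality requires Σ ≤ 1; here Σ = 1.125 > 1, so no such prefix code exists.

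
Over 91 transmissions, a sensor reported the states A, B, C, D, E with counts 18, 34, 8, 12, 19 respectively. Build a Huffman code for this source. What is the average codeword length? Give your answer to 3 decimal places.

Probabilities are the counts divided by 91.
Repeatedly combine the two least-probable nodes; the expected code length is the sum of the merged weights.
merge 8/91 + 12/91 → 20/91
merge 18/91 + 19/91 → 37/91
merge 20/91 + 34/91 → 54/91
merge 37/91 + 54/91 → 1
L = 20/91 + 37/91 + 54/91 + 1 = 202/91 ≈ 2.220 bits/symbol.

2.220 bits/symbol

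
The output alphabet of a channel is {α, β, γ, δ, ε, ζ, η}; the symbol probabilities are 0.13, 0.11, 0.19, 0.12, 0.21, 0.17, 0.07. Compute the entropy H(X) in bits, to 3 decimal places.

H = −Σ pᵢ log₂ pᵢ.
−0.13·log₂(0.13) = 0.3826
−0.11·log₂(0.11) = 0.3503
−0.19·log₂(0.19) = 0.4552
−0.12·log₂(0.12) = 0.3671
−0.21·log₂(0.21) = 0.4728
−0.17·log₂(0.17) = 0.4346
−0.07·log₂(0.07) = 0.2686
Sum ≈ 2.7312 → 2.731 bits.

2.731 bits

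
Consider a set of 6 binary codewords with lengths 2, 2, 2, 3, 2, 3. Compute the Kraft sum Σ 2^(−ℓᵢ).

With common denominator 2^3 = 8: Σ 2^(−ℓᵢ) = 2/8 + 2/8 + 2/8 + 1/8 + 2/8 + 1/8 = 10/8 = 1.25.

1.25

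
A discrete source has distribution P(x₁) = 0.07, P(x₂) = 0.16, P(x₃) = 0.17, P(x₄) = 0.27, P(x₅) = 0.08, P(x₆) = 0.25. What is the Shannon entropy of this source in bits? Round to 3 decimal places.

H = −Σ pᵢ log₂ pᵢ.
−0.07·log₂(0.07) = 0.2686
−0.16·log₂(0.16) = 0.4230
−0.17·log₂(0.17) = 0.4346
−0.27·log₂(0.27) = 0.5100
−0.08·log₂(0.08) = 0.2915
−0.25·log₂(0.25) = 0.5000
Sum ≈ 2.4277 → 2.428 bits.

2.428 bits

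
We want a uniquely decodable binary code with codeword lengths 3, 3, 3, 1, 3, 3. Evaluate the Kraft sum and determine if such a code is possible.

With common denominator 2^3 = 8: Σ 2^(−ℓᵢ) = 1/8 + 1/8 + 1/8 + 4/8 + 1/8 + 1/8 = 9/8 = 1.125.
Kraft's inequality requires Σ ≤ 1; here Σ = 1.125 > 1, so no such prefix code exists.

1.125; no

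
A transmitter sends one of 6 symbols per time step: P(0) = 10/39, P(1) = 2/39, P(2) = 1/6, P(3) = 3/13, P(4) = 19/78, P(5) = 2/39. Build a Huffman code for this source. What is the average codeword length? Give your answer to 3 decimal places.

Repeatedly combine the two least-probable nodes; the expected code length is the sum of the merged weights.
merge 2/39 + 2/39 → 4/39
merge 4/39 + 1/6 → 7/26
merge 3/13 + 19/78 → 37/78
merge 10/39 + 7/26 → 41/78
merge 37/78 + 41/78 → 1
L = 4/39 + 7/26 + 37/78 + 41/78 + 1 = 185/78 ≈ 2.372 bits/symbol.

2.372 bits/symbol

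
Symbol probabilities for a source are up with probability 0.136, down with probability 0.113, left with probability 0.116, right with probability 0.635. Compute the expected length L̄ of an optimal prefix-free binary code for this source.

1.594 bits/symbol

Repeatedly combine the two least-probable nodes; the expected code length is the sum of the merged weights.
merge 113/1000 + 29/250 → 229/1000
merge 17/125 + 229/1000 → 73/200
merge 73/200 + 127/200 → 1
L = 229/1000 + 73/200 + 1 = 797/500 = 1.594 bits/symbol.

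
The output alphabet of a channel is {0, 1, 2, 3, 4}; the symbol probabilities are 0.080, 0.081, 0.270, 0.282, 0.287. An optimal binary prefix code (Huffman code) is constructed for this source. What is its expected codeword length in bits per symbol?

Repeatedly combine the two least-probable nodes; the expected code length is the sum of the merged weights.
merge 2/25 + 81/1000 → 161/1000
merge 161/1000 + 27/100 → 431/1000
merge 141/500 + 287/1000 → 569/1000
merge 431/1000 + 569/1000 → 1
L = 161/1000 + 431/1000 + 569/1000 + 1 = 2161/1000 = 2.161 bits/symbol.

2.161 bits/symbol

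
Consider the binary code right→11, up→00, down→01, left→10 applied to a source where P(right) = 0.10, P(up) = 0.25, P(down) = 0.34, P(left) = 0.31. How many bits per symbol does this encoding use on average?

L̄ = Σ pᵢ·ℓᵢ = 0.10·2 + 0.25·2 + 0.34·2 + 0.31·2 = 2 bits/symbol.

2 bits/symbol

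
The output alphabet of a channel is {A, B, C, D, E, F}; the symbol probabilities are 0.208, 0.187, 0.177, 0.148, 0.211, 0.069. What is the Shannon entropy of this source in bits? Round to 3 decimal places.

H = −Σ pᵢ log₂ pᵢ.
−0.208·log₂(0.208) = 0.4712
−0.187·log₂(0.187) = 0.4523
−0.177·log₂(0.177) = 0.4422
−0.148·log₂(0.148) = 0.4079
−0.211·log₂(0.211) = 0.4736
−0.069·log₂(0.069) = 0.2662
Sum ≈ 2.5134 → 2.513 bits.

2.513 bits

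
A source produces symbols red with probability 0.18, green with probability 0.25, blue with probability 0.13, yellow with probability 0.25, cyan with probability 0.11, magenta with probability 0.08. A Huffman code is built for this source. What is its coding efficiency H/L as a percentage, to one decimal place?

Entropy H = −Σ p log₂ p ≈ 2.4697 bits.
Huffman merges: 2/25+11/100→19/100; 13/100+9/50→31/100; 19/100+1/4→11/25; 1/4+31/100→14/25; 11/25+14/25→1. L = 5/2 ≈ 2.5000.
Efficiency = H/L = 2.4697/2.5000 = 98.8%.

98.8%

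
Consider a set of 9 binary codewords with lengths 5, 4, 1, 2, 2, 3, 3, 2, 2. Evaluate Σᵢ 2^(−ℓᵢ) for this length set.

1.84375

With common denominator 2^5 = 32: Σ 2^(−ℓᵢ) = 1/32 + 2/32 + 16/32 + 8/32 + 8/32 + 4/32 + 4/32 + 8/32 + 8/32 = 59/32 = 1.84375.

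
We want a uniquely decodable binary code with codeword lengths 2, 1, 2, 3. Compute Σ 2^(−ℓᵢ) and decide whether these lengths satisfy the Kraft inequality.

1.125; no

With common denominator 2^3 = 8: Σ 2^(−ℓᵢ) = 2/8 + 4/8 + 2/8 + 1/8 = 9/8 = 1.125.
Kraft's inequality requires Σ ≤ 1; here Σ = 1.125 > 1, so no such prefix code exists.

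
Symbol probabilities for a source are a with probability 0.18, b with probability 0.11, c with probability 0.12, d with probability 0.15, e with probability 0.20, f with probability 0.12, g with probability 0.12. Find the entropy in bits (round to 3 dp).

H = −Σ pᵢ log₂ pᵢ.
−0.18·log₂(0.18) = 0.4453
−0.11·log₂(0.11) = 0.3503
−0.12·log₂(0.12) = 0.3671
−0.15·log₂(0.15) = 0.4105
−0.20·log₂(0.20) = 0.4644
−0.12·log₂(0.12) = 0.3671
−0.12·log₂(0.12) = 0.3671
Sum ≈ 2.7717 → 2.772 bits.

2.772 bits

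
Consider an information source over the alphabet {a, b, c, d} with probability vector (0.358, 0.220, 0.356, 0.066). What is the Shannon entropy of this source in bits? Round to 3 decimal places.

1.800 bits

H = −Σ pᵢ log₂ pᵢ.
−0.358·log₂(0.358) = 0.5305
−0.220·log₂(0.220) = 0.4806
−0.356·log₂(0.356) = 0.5305
−0.066·log₂(0.066) = 0.2588
Sum ≈ 1.8004 → 1.800 bits.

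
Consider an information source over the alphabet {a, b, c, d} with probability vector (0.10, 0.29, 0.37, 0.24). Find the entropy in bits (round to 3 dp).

1.875 bits

H = −Σ pᵢ log₂ pᵢ.
−0.10·log₂(0.10) = 0.3322
−0.29·log₂(0.29) = 0.5179
−0.37·log₂(0.37) = 0.5307
−0.24·log₂(0.24) = 0.4941
Sum ≈ 1.8750 → 1.875 bits.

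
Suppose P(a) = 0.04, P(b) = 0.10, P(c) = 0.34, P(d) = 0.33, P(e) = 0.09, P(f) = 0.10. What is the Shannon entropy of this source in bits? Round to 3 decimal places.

2.220 bits

H = −Σ pᵢ log₂ pᵢ.
−0.04·log₂(0.04) = 0.1858
−0.10·log₂(0.10) = 0.3322
−0.34·log₂(0.34) = 0.5292
−0.33·log₂(0.33) = 0.5278
−0.09·log₂(0.09) = 0.3127
−0.10·log₂(0.10) = 0.3322
Sum ≈ 2.2198 → 2.220 bits.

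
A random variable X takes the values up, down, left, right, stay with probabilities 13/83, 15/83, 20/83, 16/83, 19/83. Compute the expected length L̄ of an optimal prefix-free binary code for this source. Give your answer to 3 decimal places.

2.337 bits/symbol

Repeatedly combine the two least-probable nodes; the expected code length is the sum of the merged weights.
merge 13/83 + 15/83 → 28/83
merge 16/83 + 19/83 → 35/83
merge 20/83 + 28/83 → 48/83
merge 35/83 + 48/83 → 1
L = 28/83 + 35/83 + 48/83 + 1 = 194/83 ≈ 2.337 bits/symbol.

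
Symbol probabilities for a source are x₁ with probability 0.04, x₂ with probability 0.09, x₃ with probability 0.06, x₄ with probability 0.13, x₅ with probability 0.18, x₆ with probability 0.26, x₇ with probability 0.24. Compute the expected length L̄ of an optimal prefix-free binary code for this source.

2.6 bits/symbol

Repeatedly combine the two least-probable nodes; the expected code length is the sum of the merged weights.
merge 1/25 + 3/50 → 1/10
merge 9/100 + 1/10 → 19/100
merge 13/100 + 9/50 → 31/100
merge 19/100 + 6/25 → 43/100
merge 13/50 + 31/100 → 57/100
merge 43/100 + 57/100 → 1
L = 1/10 + 19/100 + 31/100 + 43/100 + 57/100 + 1 = 13/5 = 2.6 bits/symbol.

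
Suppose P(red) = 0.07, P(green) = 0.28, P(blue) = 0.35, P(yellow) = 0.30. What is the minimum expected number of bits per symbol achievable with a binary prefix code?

Repeatedly combine the two least-probable nodes; the expected code length is the sum of the merged weights.
merge 7/100 + 7/25 → 7/20
merge 3/10 + 7/20 → 13/20
merge 7/20 + 13/20 → 1
L = 7/20 + 13/20 + 1 = 2 bits/symbol.

2 bits/symbol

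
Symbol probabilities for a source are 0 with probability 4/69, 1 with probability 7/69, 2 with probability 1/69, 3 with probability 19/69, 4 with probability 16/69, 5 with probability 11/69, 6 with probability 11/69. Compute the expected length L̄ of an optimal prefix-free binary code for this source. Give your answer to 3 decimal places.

Repeatedly combine the two least-probable nodes; the expected code length is the sum of the merged weights.
merge 1/69 + 4/69 → 5/69
merge 5/69 + 7/69 → 4/23
merge 11/69 + 11/69 → 22/69
merge 4/23 + 16/69 → 28/69
merge 19/69 + 22/69 → 41/69
merge 28/69 + 41/69 → 1
L = 5/69 + 4/23 + 22/69 + 28/69 + 41/69 + 1 = 59/23 ≈ 2.565 bits/symbol.

2.565 bits/symbol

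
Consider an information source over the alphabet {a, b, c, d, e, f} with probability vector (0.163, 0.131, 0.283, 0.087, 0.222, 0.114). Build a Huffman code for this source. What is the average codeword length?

2.495 bits/symbol

Repeatedly combine the two least-probable nodes; the expected code length is the sum of the merged weights.
merge 87/1000 + 57/500 → 201/1000
merge 131/1000 + 163/1000 → 147/500
merge 201/1000 + 111/500 → 423/1000
merge 283/1000 + 147/500 → 577/1000
merge 423/1000 + 577/1000 → 1
L = 201/1000 + 147/500 + 423/1000 + 577/1000 + 1 = 499/200 = 2.495 bits/symbol.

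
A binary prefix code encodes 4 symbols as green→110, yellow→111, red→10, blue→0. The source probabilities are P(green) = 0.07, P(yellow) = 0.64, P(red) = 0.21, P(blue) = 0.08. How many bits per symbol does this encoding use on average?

2.63 bits/symbol

L̄ = Σ pᵢ·ℓᵢ = 0.07·3 + 0.64·3 + 0.21·2 + 0.08·1 = 2.63 bits/symbol.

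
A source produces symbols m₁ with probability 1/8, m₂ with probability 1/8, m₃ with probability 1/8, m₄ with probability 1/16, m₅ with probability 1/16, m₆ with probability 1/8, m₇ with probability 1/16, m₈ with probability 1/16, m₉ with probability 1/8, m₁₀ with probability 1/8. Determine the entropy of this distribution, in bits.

Each probability is a power of 1/2, so log₂(1/p) is an integer.
H = Σ p·log₂(1/p) = 1/8·3 + 1/8·3 + 1/8·3 + 1/16·4 + 1/16·4 + 1/8·3 + 1/16·4 + 1/16·4 + 1/8·3 + 1/8·3 = 3.25 bits.

3.25 bits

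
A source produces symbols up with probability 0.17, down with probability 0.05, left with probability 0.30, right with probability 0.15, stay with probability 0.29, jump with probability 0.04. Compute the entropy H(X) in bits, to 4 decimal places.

2.2860 bits

H = −Σ pᵢ log₂ pᵢ.
−0.17·log₂(0.17) = 0.4346
−0.05·log₂(0.05) = 0.2161
−0.30·log₂(0.30) = 0.5211
−0.15·log₂(0.15) = 0.4105
−0.29·log₂(0.29) = 0.5179
−0.04·log₂(0.04) = 0.1858
Sum ≈ 2.2860 → 2.2860 bits.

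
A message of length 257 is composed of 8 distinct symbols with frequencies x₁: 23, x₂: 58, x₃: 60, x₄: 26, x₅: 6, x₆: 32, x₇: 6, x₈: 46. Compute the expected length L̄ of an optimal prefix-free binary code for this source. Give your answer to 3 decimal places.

2.724 bits/symbol

Probabilities are the counts divided by 257.
Repeatedly combine the two least-probable nodes; the expected code length is the sum of the merged weights.
merge 6/257 + 6/257 → 12/257
merge 12/257 + 23/257 → 35/257
merge 26/257 + 32/257 → 58/257
merge 35/257 + 46/257 → 81/257
merge 58/257 + 58/257 → 116/257
merge 60/257 + 81/257 → 141/257
merge 116/257 + 141/257 → 1
L = 12/257 + 35/257 + 58/257 + 81/257 + 116/257 + 141/257 + 1 = 700/257 ≈ 2.724 bits/symbol.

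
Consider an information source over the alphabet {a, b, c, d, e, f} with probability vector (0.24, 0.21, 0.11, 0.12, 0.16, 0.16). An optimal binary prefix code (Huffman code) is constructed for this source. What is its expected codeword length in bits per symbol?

Repeatedly combine the two least-probable nodes; the expected code length is the sum of the merged weights.
merge 11/100 + 3/25 → 23/100
merge 4/25 + 4/25 → 8/25
merge 21/100 + 23/100 → 11/25
merge 6/25 + 8/25 → 14/25
merge 11/25 + 14/25 → 1
L = 23/100 + 8/25 + 11/25 + 14/25 + 1 = 51/20 = 2.55 bits/symbol.

2.55 bits/symbol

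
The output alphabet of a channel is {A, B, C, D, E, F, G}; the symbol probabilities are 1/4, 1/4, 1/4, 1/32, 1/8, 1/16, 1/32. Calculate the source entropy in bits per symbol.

2.4375 bits

Each probability is a power of 1/2, so log₂(1/p) is an integer.
H = Σ p·log₂(1/p) = 1/4·2 + 1/4·2 + 1/4·2 + 1/32·5 + 1/8·3 + 1/16·4 + 1/32·5 = 2.4375 bits.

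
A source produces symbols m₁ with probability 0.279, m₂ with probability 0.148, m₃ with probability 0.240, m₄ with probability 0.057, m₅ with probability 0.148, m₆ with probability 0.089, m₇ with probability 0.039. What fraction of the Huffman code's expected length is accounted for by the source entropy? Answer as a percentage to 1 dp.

Entropy H = −Σ p log₂ p ≈ 2.5526 bits.
Huffman merges: 39/1000+57/1000→12/125; 89/1000+12/125→37/200; 37/250+37/250→37/125; 37/200+6/25→17/40; 279/1000+37/125→23/40; 17/40+23/40→1. L = 2577/1000 ≈ 2.5770.
Efficiency = H/L = 2.5526/2.5770 = 99.1%.

99.1%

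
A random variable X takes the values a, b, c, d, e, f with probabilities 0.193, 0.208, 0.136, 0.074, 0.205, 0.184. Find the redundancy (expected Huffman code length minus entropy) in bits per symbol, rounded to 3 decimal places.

0.070 bits

Entropy H = −Σ p log₂ p ≈ 2.5167 bits.
Huffman merges: 37/500+17/125→21/100; 23/125+193/1000→377/1000; 41/200+26/125→413/1000; 21/100+377/1000→587/1000; 413/1000+587/1000→1. L = 2587/1000 ≈ 2.5870.
L − H = 2.5870 − 2.5167 = 0.070 bits.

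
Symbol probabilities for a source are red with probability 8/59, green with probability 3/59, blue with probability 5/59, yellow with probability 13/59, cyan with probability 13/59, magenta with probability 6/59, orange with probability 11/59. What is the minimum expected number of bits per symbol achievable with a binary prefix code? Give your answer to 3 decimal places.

2.695 bits/symbol

Repeatedly combine the two least-probable nodes; the expected code length is the sum of the merged weights.
merge 3/59 + 5/59 → 8/59
merge 6/59 + 8/59 → 14/59
merge 8/59 + 11/59 → 19/59
merge 13/59 + 13/59 → 26/59
merge 14/59 + 19/59 → 33/59
merge 26/59 + 33/59 → 1
L = 8/59 + 14/59 + 19/59 + 26/59 + 33/59 + 1 = 159/59 ≈ 2.695 bits/symbol.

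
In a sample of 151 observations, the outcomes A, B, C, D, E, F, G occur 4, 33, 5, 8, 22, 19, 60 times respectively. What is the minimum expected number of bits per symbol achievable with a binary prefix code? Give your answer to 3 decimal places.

2.377 bits/symbol

Probabilities are the counts divided by 151.
Repeatedly combine the two least-probable nodes; the expected code length is the sum of the merged weights.
merge 4/151 + 5/151 → 9/151
merge 8/151 + 9/151 → 17/151
merge 17/151 + 19/151 → 36/151
merge 22/151 + 33/151 → 55/151
merge 36/151 + 55/151 → 91/151
merge 60/151 + 91/151 → 1
L = 9/151 + 17/151 + 36/151 + 55/151 + 91/151 + 1 = 359/151 ≈ 2.377 bits/symbol.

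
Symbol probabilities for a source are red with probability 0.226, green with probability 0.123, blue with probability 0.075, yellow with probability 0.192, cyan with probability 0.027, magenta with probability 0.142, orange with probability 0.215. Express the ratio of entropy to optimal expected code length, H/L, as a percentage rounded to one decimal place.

98.1%

Entropy H = −Σ p log₂ p ≈ 2.6115 bits.
Huffman merges: 27/1000+3/40→51/500; 51/500+123/1000→9/40; 71/500+24/125→167/500; 43/200+9/40→11/25; 113/500+167/500→14/25; 11/25+14/25→1. L = 2661/1000 ≈ 2.6610.
Efficiency = H/L = 2.6115/2.6610 = 98.1%.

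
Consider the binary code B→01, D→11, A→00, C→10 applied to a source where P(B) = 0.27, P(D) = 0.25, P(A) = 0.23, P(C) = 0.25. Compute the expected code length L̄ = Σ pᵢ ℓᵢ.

2 bits/symbol

L̄ = Σ pᵢ·ℓᵢ = 0.27·2 + 0.25·2 + 0.23·2 + 0.25·2 = 2 bits/symbol.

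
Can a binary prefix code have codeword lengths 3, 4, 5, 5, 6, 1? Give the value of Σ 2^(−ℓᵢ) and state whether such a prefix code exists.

0.765625; yes

With common denominator 2^6 = 64: Σ 2^(−ℓᵢ) = 8/64 + 4/64 + 2/64 + 2/64 + 1/64 + 32/64 = 49/64 = 0.765625.
Kraft's inequality requires Σ ≤ 1; here Σ = 0.765625 ≤ 1, so such a prefix code exists.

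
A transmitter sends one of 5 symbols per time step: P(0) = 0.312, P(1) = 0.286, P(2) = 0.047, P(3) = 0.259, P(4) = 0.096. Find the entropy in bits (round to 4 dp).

H = −Σ pᵢ log₂ pᵢ.
−0.312·log₂(0.312) = 0.5243
−0.286·log₂(0.286) = 0.5165
−0.047·log₂(0.047) = 0.2073
−0.259·log₂(0.259) = 0.5048
−0.096·log₂(0.096) = 0.3246
Sum ≈ 2.0774 → 2.0774 bits.

2.0774 bits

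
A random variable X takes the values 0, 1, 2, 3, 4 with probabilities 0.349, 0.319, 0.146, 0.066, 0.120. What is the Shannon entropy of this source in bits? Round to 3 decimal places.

2.087 bits

H = −Σ pᵢ log₂ pᵢ.
−0.349·log₂(0.349) = 0.5300
−0.319·log₂(0.319) = 0.5258
−0.146·log₂(0.146) = 0.4053
−0.066·log₂(0.066) = 0.2588
−0.120·log₂(0.120) = 0.3671
Sum ≈ 2.0870 → 2.087 bits.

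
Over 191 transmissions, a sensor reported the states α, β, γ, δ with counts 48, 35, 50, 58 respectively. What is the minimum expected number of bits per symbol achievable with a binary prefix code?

2 bits/symbol

Probabilities are the counts divided by 191.
Repeatedly combine the two least-probable nodes; the expected code length is the sum of the merged weights.
merge 35/191 + 48/191 → 83/191
merge 50/191 + 58/191 → 108/191
merge 83/191 + 108/191 → 1
L = 83/191 + 108/191 + 1 = 2 bits/symbol.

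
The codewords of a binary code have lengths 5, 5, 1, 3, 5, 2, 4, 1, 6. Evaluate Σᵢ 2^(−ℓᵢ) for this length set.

With common denominator 2^6 = 64: Σ 2^(−ℓᵢ) = 2/64 + 2/64 + 32/64 + 8/64 + 2/64 + 16/64 + 4/64 + 32/64 + 1/64 = 99/64 = 1.546875.

1.546875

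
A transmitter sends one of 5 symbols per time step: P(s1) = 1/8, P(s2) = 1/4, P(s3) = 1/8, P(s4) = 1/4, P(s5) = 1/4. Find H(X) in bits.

2.25 bits

Each probability is a power of 1/2, so log₂(1/p) is an integer.
H = Σ p·log₂(1/p) = 1/8·3 + 1/4·2 + 1/8·3 + 1/4·2 + 1/4·2 = 2.25 bits.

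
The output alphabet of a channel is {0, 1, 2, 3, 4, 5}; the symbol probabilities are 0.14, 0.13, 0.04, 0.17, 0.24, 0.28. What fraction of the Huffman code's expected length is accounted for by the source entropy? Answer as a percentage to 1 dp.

97.1%

Entropy H = −Σ p log₂ p ≈ 2.4085 bits.
Huffman merges: 1/25+13/100→17/100; 7/50+17/100→31/100; 17/100+6/25→41/100; 7/25+31/100→59/100; 41/100+59/100→1. L = 62/25 ≈ 2.4800.
Efficiency = H/L = 2.4085/2.4800 = 97.1%.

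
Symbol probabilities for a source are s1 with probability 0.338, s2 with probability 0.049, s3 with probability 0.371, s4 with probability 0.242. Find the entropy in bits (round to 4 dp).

1.7682 bits

H = −Σ pᵢ log₂ pᵢ.
−0.338·log₂(0.338) = 0.5289
−0.049·log₂(0.049) = 0.2132
−0.371·log₂(0.371) = 0.5307
−0.242·log₂(0.242) = 0.4954
Sum ≈ 1.7682 → 1.7682 bits.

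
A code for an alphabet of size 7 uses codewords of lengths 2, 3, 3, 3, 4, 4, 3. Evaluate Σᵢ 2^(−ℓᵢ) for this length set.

With common denominator 2^4 = 16: Σ 2^(−ℓᵢ) = 4/16 + 2/16 + 2/16 + 2/16 + 1/16 + 1/16 + 2/16 = 14/16 = 0.875.

0.875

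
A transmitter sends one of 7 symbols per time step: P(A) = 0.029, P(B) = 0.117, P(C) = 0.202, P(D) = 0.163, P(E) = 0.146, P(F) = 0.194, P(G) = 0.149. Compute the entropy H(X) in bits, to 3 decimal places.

2.677 bits

H = −Σ pᵢ log₂ pᵢ.
−0.029·log₂(0.029) = 0.1481
−0.117·log₂(0.117) = 0.3622
−0.202·log₂(0.202) = 0.4661
−0.163·log₂(0.163) = 0.4266
−0.146·log₂(0.146) = 0.4053
−0.194·log₂(0.194) = 0.4590
−0.149·log₂(0.149) = 0.4092
Sum ≈ 2.6765 → 2.677 bits.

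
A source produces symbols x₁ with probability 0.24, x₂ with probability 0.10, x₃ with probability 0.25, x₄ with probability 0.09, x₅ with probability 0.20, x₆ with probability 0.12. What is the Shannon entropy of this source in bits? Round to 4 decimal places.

2.4704 bits

H = −Σ pᵢ log₂ pᵢ.
−0.24·log₂(0.24) = 0.4941
−0.10·log₂(0.10) = 0.3322
−0.25·log₂(0.25) = 0.5000
−0.09·log₂(0.09) = 0.3127
−0.20·log₂(0.20) = 0.4644
−0.12·log₂(0.12) = 0.3671
Sum ≈ 2.4704 → 2.4704 bits.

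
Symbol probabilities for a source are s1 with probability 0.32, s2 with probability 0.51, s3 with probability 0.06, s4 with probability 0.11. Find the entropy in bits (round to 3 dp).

H = −Σ pᵢ log₂ pᵢ.
−0.32·log₂(0.32) = 0.5260
−0.51·log₂(0.51) = 0.4954
−0.06·log₂(0.06) = 0.2435
−0.11·log₂(0.11) = 0.3503
Sum ≈ 1.6153 → 1.615 bits.

1.615 bits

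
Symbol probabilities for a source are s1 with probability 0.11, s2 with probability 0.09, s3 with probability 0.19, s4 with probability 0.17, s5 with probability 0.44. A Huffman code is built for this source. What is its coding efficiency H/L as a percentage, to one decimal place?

97.8%

Entropy H = −Σ p log₂ p ≈ 2.0739 bits.
Huffman merges: 9/100+11/100→1/5; 17/100+19/100→9/25; 1/5+9/25→14/25; 11/25+14/25→1. L = 53/25 ≈ 2.1200.
Efficiency = H/L = 2.0739/2.1200 = 97.8%.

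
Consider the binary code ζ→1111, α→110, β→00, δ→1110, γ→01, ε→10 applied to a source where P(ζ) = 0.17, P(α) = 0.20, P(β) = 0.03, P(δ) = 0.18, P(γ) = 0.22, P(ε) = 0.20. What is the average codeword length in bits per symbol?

L̄ = Σ pᵢ·ℓᵢ = 0.17·4 + 0.20·3 + 0.03·2 + 0.18·4 + 0.22·2 + 0.20·2 = 2.9 bits/symbol.

2.9 bits/symbol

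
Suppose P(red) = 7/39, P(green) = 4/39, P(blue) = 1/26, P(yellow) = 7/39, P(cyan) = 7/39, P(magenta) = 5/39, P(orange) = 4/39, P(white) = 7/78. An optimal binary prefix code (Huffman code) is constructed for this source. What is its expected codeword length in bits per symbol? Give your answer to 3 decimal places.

Repeatedly combine the two least-probable nodes; the expected code length is the sum of the merged weights.
merge 1/26 + 7/78 → 5/39
merge 4/39 + 4/39 → 8/39
merge 5/39 + 5/39 → 10/39
merge 7/39 + 7/39 → 14/39
merge 7/39 + 8/39 → 5/13
merge 10/39 + 14/39 → 8/13
merge 5/13 + 8/13 → 1
L = 5/39 + 8/39 + 10/39 + 14/39 + 5/13 + 8/13 + 1 = 115/39 ≈ 2.949 bits/symbol.

2.949 bits/symbol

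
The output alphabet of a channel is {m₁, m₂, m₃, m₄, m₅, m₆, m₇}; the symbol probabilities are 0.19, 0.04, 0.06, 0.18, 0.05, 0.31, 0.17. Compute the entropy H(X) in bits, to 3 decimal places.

2.504 bits

H = −Σ pᵢ log₂ pᵢ.
−0.19·log₂(0.19) = 0.4552
−0.04·log₂(0.04) = 0.1858
−0.06·log₂(0.06) = 0.2435
−0.18·log₂(0.18) = 0.4453
−0.05·log₂(0.05) = 0.2161
−0.31·log₂(0.31) = 0.5238
−0.17·log₂(0.17) = 0.4346
Sum ≈ 2.5043 → 2.504 bits.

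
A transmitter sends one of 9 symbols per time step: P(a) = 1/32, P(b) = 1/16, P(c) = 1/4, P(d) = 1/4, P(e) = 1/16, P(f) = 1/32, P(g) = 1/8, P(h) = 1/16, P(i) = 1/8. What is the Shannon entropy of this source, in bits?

Each probability is a power of 1/2, so log₂(1/p) is an integer.
H = Σ p·log₂(1/p) = 1/32·5 + 1/16·4 + 1/4·2 + 1/4·2 + 1/16·4 + 1/32·5 + 1/8·3 + 1/16·4 + 1/8·3 = 2.8125 bits.

2.8125 bits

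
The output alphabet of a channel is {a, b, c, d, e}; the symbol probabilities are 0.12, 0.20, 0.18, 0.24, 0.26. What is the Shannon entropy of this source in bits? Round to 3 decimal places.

H = −Σ pᵢ log₂ pᵢ.
−0.12·log₂(0.12) = 0.3671
−0.20·log₂(0.20) = 0.4644
−0.18·log₂(0.18) = 0.4453
−0.24·log₂(0.24) = 0.4941
−0.26·log₂(0.26) = 0.5053
Sum ≈ 2.2762 → 2.276 bits.

2.276 bits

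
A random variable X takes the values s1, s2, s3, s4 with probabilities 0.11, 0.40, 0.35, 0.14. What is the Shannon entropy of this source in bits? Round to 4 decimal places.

H = −Σ pᵢ log₂ pᵢ.
−0.11·log₂(0.11) = 0.3503
−0.40·log₂(0.40) = 0.5288
−0.35·log₂(0.35) = 0.5301
−0.14·log₂(0.14) = 0.3971
Sum ≈ 1.8063 → 1.8063 bits.

1.8063 bits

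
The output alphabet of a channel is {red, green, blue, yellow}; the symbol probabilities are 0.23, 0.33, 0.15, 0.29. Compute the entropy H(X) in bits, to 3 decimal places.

H = −Σ pᵢ log₂ pᵢ.
−0.23·log₂(0.23) = 0.4877
−0.33·log₂(0.33) = 0.5278
−0.15·log₂(0.15) = 0.4105
−0.29·log₂(0.29) = 0.5179
Sum ≈ 1.9439 → 1.944 bits.

1.944 bits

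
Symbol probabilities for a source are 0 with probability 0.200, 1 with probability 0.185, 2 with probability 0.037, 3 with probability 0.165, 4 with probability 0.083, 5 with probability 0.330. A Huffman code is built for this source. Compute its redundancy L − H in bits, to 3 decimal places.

Entropy H = −Σ p log₂ p ≈ 2.3455 bits.
Huffman merges: 37/1000+83/1000→3/25; 3/25+33/200→57/200; 37/200+1/5→77/200; 57/200+33/100→123/200; 77/200+123/200→1. L = 481/200 ≈ 2.4050.
L − H = 2.4050 − 2.3455 = 0.060 bits.

0.060 bits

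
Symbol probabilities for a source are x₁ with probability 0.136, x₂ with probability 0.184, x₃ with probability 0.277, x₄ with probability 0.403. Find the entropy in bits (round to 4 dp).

H = −Σ pᵢ log₂ pᵢ.
−0.136·log₂(0.136) = 0.3915
−0.184·log₂(0.184) = 0.4494
−0.277·log₂(0.277) = 0.5130
−0.403·log₂(0.403) = 0.5284
Sum ≈ 1.8822 → 1.8822 bits.

1.8822 bits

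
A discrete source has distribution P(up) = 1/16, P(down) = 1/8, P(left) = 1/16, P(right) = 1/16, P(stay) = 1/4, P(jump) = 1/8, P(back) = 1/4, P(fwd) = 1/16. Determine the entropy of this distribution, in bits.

2.75 bits

Each probability is a power of 1/2, so log₂(1/p) is an integer.
H = Σ p·log₂(1/p) = 1/16·4 + 1/8·3 + 1/16·4 + 1/16·4 + 1/4·2 + 1/8·3 + 1/4·2 + 1/16·4 = 2.75 bits.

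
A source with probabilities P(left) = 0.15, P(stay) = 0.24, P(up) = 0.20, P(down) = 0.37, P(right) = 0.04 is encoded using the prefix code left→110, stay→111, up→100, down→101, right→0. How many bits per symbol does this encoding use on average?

L̄ = Σ pᵢ·ℓᵢ = 0.15·3 + 0.24·3 + 0.20·3 + 0.37·3 + 0.04·1 = 2.92 bits/symbol.

2.92 bits/symbol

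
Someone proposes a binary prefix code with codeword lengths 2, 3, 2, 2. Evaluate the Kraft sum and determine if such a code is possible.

0.875; yes

With common denominator 2^3 = 8: Σ 2^(−ℓᵢ) = 2/8 + 1/8 + 2/8 + 2/8 = 7/8 = 0.875.
Kraft's inequality requires Σ ≤ 1; here Σ = 0.875 ≤ 1, so such a prefix code exists.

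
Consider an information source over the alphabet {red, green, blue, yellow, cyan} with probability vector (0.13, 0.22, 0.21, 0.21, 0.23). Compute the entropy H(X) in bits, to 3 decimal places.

H = −Σ pᵢ log₂ pᵢ.
−0.13·log₂(0.13) = 0.3826
−0.22·log₂(0.22) = 0.4806
−0.21·log₂(0.21) = 0.4728
−0.21·log₂(0.21) = 0.4728
−0.23·log₂(0.23) = 0.4877
Sum ≈ 2.2965 → 2.297 bits.

2.297 bits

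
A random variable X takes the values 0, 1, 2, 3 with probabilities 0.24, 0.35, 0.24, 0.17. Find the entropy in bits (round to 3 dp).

H = −Σ pᵢ log₂ pᵢ.
−0.24·log₂(0.24) = 0.4941
−0.35·log₂(0.35) = 0.5301
−0.24·log₂(0.24) = 0.4941
−0.17·log₂(0.17) = 0.4346
Sum ≈ 1.9530 → 1.953 bits.

1.953 bits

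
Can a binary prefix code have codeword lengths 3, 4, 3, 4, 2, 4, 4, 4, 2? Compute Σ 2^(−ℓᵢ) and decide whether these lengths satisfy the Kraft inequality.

1.0625; no

With common denominator 2^4 = 16: Σ 2^(−ℓᵢ) = 2/16 + 1/16 + 2/16 + 1/16 + 4/16 + 1/16 + 1/16 + 1/16 + 4/16 = 17/16 = 1.0625.
Kraft's inequality requires Σ ≤ 1; here Σ = 1.0625 > 1, so no such prefix code exists.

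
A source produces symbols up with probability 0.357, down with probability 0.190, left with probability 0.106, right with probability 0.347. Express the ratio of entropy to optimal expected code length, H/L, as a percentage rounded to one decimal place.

95.9%

Entropy H = −Σ p log₂ p ≈ 1.8588 bits.
Huffman merges: 53/500+19/100→37/125; 37/125+347/1000→643/1000; 357/1000+643/1000→1. L = 1939/1000 ≈ 1.9390.
Efficiency = H/L = 1.8588/1.9390 = 95.9%.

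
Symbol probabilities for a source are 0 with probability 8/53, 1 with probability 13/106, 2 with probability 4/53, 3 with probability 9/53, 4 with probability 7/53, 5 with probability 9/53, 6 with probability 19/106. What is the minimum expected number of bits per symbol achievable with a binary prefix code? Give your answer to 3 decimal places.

Repeatedly combine the two least-probable nodes; the expected code length is the sum of the merged weights.
merge 4/53 + 13/106 → 21/106
merge 7/53 + 8/53 → 15/53
merge 9/53 + 9/53 → 18/53
merge 19/106 + 21/106 → 20/53
merge 15/53 + 18/53 → 33/53
merge 20/53 + 33/53 → 1
L = 21/106 + 15/53 + 18/53 + 20/53 + 33/53 + 1 = 299/106 ≈ 2.821 bits/symbol.

2.821 bits/symbol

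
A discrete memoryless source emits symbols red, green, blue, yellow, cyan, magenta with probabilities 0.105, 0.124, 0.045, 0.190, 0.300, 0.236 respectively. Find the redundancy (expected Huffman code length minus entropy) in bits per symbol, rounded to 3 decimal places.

Entropy H = −Σ p log₂ p ≈ 2.3841 bits.
Huffman merges: 9/200+21/200→3/20; 31/250+3/20→137/500; 19/100+59/250→213/500; 137/500+3/10→287/500; 213/500+287/500→1. L = 303/125 ≈ 2.4240.
L − H = 2.4240 − 2.3841 = 0.040 bits.

0.040 bits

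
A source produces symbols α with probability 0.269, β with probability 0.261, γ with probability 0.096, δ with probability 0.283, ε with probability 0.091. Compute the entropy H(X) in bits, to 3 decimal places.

2.170 bits

H = −Σ pᵢ log₂ pᵢ.
−0.269·log₂(0.269) = 0.5096
−0.261·log₂(0.261) = 0.5058
−0.096·log₂(0.096) = 0.3246
−0.283·log₂(0.283) = 0.5154
−0.091·log₂(0.091) = 0.3147
Sum ≈ 2.1700 → 2.170 bits.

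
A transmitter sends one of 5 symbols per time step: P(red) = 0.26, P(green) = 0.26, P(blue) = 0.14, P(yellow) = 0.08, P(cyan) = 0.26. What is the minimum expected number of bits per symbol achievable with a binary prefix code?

Repeatedly combine the two least-probable nodes; the expected code length is the sum of the merged weights.
merge 2/25 + 7/50 → 11/50
merge 11/50 + 13/50 → 12/25
merge 13/50 + 13/50 → 13/25
merge 12/25 + 13/25 → 1
L = 11/50 + 12/25 + 13/25 + 1 = 111/50 = 2.22 bits/symbol.

2.22 bits/symbol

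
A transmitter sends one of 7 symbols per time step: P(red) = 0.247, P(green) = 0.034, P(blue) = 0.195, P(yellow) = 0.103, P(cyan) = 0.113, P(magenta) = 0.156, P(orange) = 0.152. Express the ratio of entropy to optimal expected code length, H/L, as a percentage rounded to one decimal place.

98.3%

Entropy H = −Σ p log₂ p ≈ 2.6485 bits.
Huffman merges: 17/500+103/1000→137/1000; 113/1000+137/1000→1/4; 19/125+39/250→77/250; 39/200+247/1000→221/500; 1/4+77/250→279/500; 221/500+279/500→1. L = 539/200 ≈ 2.6950.
Efficiency = H/L = 2.6485/2.6950 = 98.3%.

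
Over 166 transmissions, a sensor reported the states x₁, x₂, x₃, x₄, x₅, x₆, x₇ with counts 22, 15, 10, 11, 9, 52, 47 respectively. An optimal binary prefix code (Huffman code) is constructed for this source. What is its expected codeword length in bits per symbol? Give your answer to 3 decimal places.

2.518 bits/symbol

Probabilities are the counts divided by 166.
Repeatedly combine the two least-probable nodes; the expected code length is the sum of the merged weights.
merge 9/166 + 5/83 → 19/166
merge 11/166 + 15/166 → 13/83
merge 19/166 + 11/83 → 41/166
merge 13/83 + 41/166 → 67/166
merge 47/166 + 26/83 → 99/166
merge 67/166 + 99/166 → 1
L = 19/166 + 13/83 + 41/166 + 67/166 + 99/166 + 1 = 209/83 ≈ 2.518 bits/symbol.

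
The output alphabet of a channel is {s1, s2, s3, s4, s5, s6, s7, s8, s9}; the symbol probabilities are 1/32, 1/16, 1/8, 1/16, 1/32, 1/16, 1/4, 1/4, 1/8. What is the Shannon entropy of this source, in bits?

2.8125 bits

Each probability is a power of 1/2, so log₂(1/p) is an integer.
H = Σ p·log₂(1/p) = 1/32·5 + 1/16·4 + 1/8·3 + 1/16·4 + 1/32·5 + 1/16·4 + 1/4·2 + 1/4·2 + 1/8·3 = 2.8125 bits.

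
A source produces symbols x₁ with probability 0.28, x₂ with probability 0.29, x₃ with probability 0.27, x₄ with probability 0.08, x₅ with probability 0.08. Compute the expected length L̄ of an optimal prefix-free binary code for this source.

2.16 bits/symbol

Repeatedly combine the two least-probable nodes; the expected code length is the sum of the merged weights.
merge 2/25 + 2/25 → 4/25
merge 4/25 + 27/100 → 43/100
merge 7/25 + 29/100 → 57/100
merge 43/100 + 57/100 → 1
L = 4/25 + 43/100 + 57/100 + 1 = 54/25 = 2.16 bits/symbol.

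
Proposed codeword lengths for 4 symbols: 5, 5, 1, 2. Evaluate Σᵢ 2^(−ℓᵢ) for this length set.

With common denominator 2^5 = 32: Σ 2^(−ℓᵢ) = 1/32 + 1/32 + 16/32 + 8/32 = 26/32 = 0.8125.

0.8125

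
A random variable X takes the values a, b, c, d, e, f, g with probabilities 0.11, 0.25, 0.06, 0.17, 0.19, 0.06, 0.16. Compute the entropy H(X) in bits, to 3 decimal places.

H = −Σ pᵢ log₂ pᵢ.
−0.11·log₂(0.11) = 0.3503
−0.25·log₂(0.25) = 0.5000
−0.06·log₂(0.06) = 0.2435
−0.17·log₂(0.17) = 0.4346
−0.19·log₂(0.19) = 0.4552
−0.06·log₂(0.06) = 0.2435
−0.16·log₂(0.16) = 0.4230
Sum ≈ 2.6502 → 2.650 bits.

2.650 bits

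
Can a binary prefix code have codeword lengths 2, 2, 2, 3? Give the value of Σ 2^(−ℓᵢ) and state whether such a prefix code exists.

With common denominator 2^3 = 8: Σ 2^(−ℓᵢ) = 2/8 + 2/8 + 2/8 + 1/8 = 7/8 = 0.875.
Kraft's inequality requires Σ ≤ 1; here Σ = 0.875 ≤ 1, so such a prefix code exists.

0.875; yes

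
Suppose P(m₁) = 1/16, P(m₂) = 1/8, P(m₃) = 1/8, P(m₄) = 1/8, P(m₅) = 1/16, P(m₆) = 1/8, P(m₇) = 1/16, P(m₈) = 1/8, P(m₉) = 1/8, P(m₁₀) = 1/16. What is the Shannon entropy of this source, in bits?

Each probability is a power of 1/2, so log₂(1/p) is an integer.
H = Σ p·log₂(1/p) = 1/16·4 + 1/8·3 + 1/8·3 + 1/8·3 + 1/16·4 + 1/8·3 + 1/16·4 + 1/8·3 + 1/8·3 + 1/16·4 = 3.25 bits.

3.25 bits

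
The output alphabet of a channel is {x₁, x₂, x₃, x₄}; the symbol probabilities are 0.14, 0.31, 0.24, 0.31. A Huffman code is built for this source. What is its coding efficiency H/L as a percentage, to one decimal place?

Entropy H = −Σ p log₂ p ≈ 1.9388 bits.
Huffman merges: 7/50+6/25→19/50; 31/100+31/100→31/50; 19/50+31/50→1. L = 2 ≈ 2.0000.
Efficiency = H/L = 1.9388/2.0000 = 96.9%.

96.9%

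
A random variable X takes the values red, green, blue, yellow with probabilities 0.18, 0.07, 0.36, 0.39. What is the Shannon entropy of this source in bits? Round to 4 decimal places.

H = −Σ pᵢ log₂ pᵢ.
−0.18·log₂(0.18) = 0.4453
−0.07·log₂(0.07) = 0.2686
−0.36·log₂(0.36) = 0.5306
−0.39·log₂(0.39) = 0.5298
Sum ≈ 1.7743 → 1.7743 bits.

1.7743 bits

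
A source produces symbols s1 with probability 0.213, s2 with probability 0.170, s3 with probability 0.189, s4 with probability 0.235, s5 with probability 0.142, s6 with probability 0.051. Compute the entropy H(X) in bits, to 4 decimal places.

H = −Σ pᵢ log₂ pᵢ.
−0.213·log₂(0.213) = 0.4752
−0.170·log₂(0.170) = 0.4346
−0.189·log₂(0.189) = 0.4543
−0.235·log₂(0.235) = 0.4910
−0.142·log₂(0.142) = 0.3999
−0.051·log₂(0.051) = 0.2190
Sum ≈ 2.4739 → 2.4739 bits.

2.4739 bits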